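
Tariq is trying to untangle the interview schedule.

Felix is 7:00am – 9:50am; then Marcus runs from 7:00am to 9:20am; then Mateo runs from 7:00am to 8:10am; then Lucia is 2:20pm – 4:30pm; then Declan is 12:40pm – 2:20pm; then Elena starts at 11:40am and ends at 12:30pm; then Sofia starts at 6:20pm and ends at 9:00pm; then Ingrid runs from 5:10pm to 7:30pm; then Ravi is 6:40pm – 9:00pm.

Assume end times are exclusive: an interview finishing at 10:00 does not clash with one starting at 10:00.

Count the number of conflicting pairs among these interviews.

Sorted by start: Felix, Marcus, Mateo, Elena, Declan, Lucia, Ingrid, Sofia, Ravi.
Marcus starts before Felix ends → Felix and Marcus overlap.
Mateo starts before Felix ends → Felix and Mateo overlap.
Elena starts after Felix ends, so nothing later overlaps Felix either.
Mateo starts before Marcus ends → Marcus and Mateo overlap.
Elena starts after Marcus ends, so nothing later overlaps Marcus either.
Elena starts after Mateo ends, so nothing later overlaps Mateo either.
Declan starts after Elena ends, so nothing later overlaps Elena either.
Lucia starts exactly when Declan ends (back-to-back, no overlap), so nothing later overlaps Declan either.
Ingrid starts after Lucia ends, so nothing later overlaps Lucia either.
Sofia starts before Ingrid ends → Ingrid and Sofia overlap.
Ravi starts before Ingrid ends → Ingrid and Ravi overlap.
Ravi starts before Sofia ends → Sofia and Ravi overlap.
Overlapping pairs: Felix & Marcus, Felix & Mateo, Ingrid & Ravi, Ingrid & Sofia, Marcus & Mateo, Ravi & Sofia — 6 in total.

6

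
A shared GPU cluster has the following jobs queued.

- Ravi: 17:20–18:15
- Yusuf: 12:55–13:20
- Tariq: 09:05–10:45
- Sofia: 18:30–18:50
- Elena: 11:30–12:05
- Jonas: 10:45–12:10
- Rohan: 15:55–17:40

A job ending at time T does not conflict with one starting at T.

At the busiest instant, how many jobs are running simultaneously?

2

Sort all start/end points and keep a running count:
09:05 start Tariq → 1
10:45 end Tariq → 0
10:45 start Jonas → 1
11:30 start Elena → 2
12:05 end Elena → 1
12:10 end Jonas → 0
12:55 start Yusuf → 1
13:20 end Yusuf → 0
15:55 start Rohan → 1
17:20 start Ravi → 2
17:40 end Rohan → 1
18:15 end Ravi → 0
18:30 start Sofia → 1
18:50 end Sofia → 0
Peak is 2, at 11:30 (Elena, Jonas).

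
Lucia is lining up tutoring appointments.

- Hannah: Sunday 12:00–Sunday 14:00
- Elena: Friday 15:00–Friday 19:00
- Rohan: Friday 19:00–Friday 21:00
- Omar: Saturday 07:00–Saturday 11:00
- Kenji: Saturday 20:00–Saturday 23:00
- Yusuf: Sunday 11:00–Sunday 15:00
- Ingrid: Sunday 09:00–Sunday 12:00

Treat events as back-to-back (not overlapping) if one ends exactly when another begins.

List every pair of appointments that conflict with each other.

Sorted by start: Elena, Rohan, Omar, Kenji, Ingrid, Yusuf, Hannah.
Rohan starts exactly when Elena ends (back-to-back, no overlap), so nothing later overlaps Elena either.
Omar starts after Rohan ends, so nothing later overlaps Rohan either.
Kenji starts after Omar ends, so nothing later overlaps Omar either.
Ingrid starts after Kenji ends, so nothing later overlaps Kenji either.
Yusuf starts before Ingrid ends → Ingrid and Yusuf overlap.
Hannah starts exactly when Ingrid ends (back-to-back, no overlap).
Hannah starts before Yusuf ends → Yusuf and Hannah overlap.

Hannah & Yusuf, Ingrid & Yusuf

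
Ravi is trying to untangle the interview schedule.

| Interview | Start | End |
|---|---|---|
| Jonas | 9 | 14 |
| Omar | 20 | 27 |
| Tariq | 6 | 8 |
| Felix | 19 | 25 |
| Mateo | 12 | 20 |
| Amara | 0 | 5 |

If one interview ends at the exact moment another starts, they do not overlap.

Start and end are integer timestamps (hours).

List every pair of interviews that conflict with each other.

Felix & Mateo, Felix & Omar, Jonas & Mateo

Sorted by start: Amara, Tariq, Jonas, Mateo, Felix, Omar.
Tariq starts after Amara ends, so nothing later overlaps Amara either.
Jonas starts after Tariq ends, so nothing later overlaps Tariq either.
Mateo starts before Jonas ends → Jonas and Mateo overlap.
Felix starts after Jonas ends, so nothing later overlaps Jonas either.
Felix starts before Mateo ends → Mateo and Felix overlap.
Omar starts exactly when Mateo ends (back-to-back, no overlap).
Omar starts before Felix ends → Felix and Omar overlap.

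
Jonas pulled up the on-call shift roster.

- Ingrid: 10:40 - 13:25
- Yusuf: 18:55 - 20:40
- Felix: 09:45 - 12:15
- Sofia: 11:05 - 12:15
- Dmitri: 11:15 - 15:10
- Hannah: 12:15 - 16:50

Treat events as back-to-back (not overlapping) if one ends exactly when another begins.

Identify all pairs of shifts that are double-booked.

Dmitri & Felix, Dmitri & Hannah, Dmitri & Ingrid, Dmitri & Sofia, Felix & Ingrid, Felix & Sofia, Hannah & Ingrid, Ingrid & Sofia

Sorted by start: Felix, Ingrid, Sofia, Dmitri, Hannah, Yusuf.
Ingrid starts before Felix ends → Felix and Ingrid overlap.
Sofia starts before Felix ends → Felix and Sofia overlap.
Dmitri starts before Felix ends → Felix and Dmitri overlap.
Hannah starts exactly when Felix ends (back-to-back, no overlap), so Felix has no further overlaps.
Sofia starts before Ingrid ends → Ingrid and Sofia overlap.
Dmitri starts before Ingrid ends → Ingrid and Dmitri overlap.
Hannah starts before Ingrid ends → Ingrid and Hannah overlap.
Yusuf starts after Ingrid ends.
Dmitri starts before Sofia ends → Sofia and Dmitri overlap.
Hannah starts exactly when Sofia ends (back-to-back, no overlap), so Sofia has no further overlaps.
Hannah starts before Dmitri ends → Dmitri and Hannah overlap.
Yusuf starts after Dmitri ends.
Yusuf starts after Hannah ends.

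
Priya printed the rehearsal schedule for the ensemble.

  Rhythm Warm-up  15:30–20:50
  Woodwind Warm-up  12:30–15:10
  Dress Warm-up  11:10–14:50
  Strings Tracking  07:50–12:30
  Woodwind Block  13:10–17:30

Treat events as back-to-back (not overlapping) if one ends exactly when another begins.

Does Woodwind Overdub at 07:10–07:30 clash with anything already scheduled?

Strings Tracking: starts 07:50 at or after Woodwind Overdub ends 07:30 → clear.
Dress Warm-up: starts 11:10 at or after Woodwind Overdub ends 07:30 → clear.
Woodwind Warm-up: starts 12:30 at or after Woodwind Overdub ends 07:30 → clear.
Woodwind Block: starts 13:10 at or after Woodwind Overdub ends 07:30 → clear.
Rhythm Warm-up: starts 15:30 at or after Woodwind Overdub ends 07:30 → clear.

No — it doesn't clash with anything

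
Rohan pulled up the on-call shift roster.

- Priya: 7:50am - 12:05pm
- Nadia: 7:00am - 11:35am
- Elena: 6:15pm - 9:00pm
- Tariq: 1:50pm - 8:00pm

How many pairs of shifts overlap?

2

Check each pair: they overlap iff neither finishes before the other starts.
Sorted by start: Nadia, Priya, Tariq, Elena.
Priya starts before Nadia ends → Nadia and Priya overlap.
Tariq starts after Nadia ends — done with Nadia.
Tariq starts after Priya ends — done with Priya.
Elena starts before Tariq ends → Tariq and Elena overlap.
Overlapping pairs: Elena & Tariq, Nadia & Priya — 2 in total.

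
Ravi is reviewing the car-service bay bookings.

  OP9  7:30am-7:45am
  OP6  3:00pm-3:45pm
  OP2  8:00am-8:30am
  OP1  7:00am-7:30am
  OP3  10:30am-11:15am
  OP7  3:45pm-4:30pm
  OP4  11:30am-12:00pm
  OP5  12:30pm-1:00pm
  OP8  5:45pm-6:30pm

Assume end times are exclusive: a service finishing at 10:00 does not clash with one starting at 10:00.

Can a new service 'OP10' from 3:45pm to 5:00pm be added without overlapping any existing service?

No — it overlaps OP7

OP1: ends 7:30am at or before OP10 starts 3:45pm → clear.
OP9: ends 7:45am at or before OP10 starts 3:45pm → clear.
OP2: ends 8:30am at or before OP10 starts 3:45pm → clear.
OP3: ends 11:15am at or before OP10 starts 3:45pm → clear.
OP4: ends 12:00pm at or before OP10 starts 3:45pm → clear.
OP5: ends 1:00pm at or before OP10 starts 3:45pm → clear.
OP6: ends 3:45pm at or before OP10 starts 3:45pm → clear.
OP7: starts 3:45pm before OP10 ends 5:00pm, and ends 4:30pm after OP10 starts 3:45pm → overlap.
OP8: starts 5:45pm at or after OP10 ends 5:00pm → clear.
OP10 overlaps OP7.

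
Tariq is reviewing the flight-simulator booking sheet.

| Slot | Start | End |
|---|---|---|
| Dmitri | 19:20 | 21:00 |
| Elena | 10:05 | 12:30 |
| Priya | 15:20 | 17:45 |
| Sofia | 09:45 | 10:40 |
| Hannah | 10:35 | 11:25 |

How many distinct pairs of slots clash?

3

Sorted by start: Sofia, Elena, Hannah, Priya, Dmitri.
Elena starts before Sofia ends → Sofia and Elena overlap.
Hannah starts before Sofia ends → Sofia and Hannah overlap.
Priya starts after Sofia ends, so Sofia has no further overlaps.
Hannah starts before Elena ends → Elena and Hannah overlap.
Priya starts after Elena ends, so Elena has no further overlaps.
Priya starts after Hannah ends, so Hannah has no further overlaps.
Dmitri starts after Priya ends.
Overlapping pairs: Elena & Hannah, Elena & Sofia, Hannah & Sofia — 3 in total.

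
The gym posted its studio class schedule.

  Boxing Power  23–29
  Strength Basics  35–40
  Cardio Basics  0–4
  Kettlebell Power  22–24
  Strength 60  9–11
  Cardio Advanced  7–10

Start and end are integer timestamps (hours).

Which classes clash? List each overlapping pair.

Boxing Power & Kettlebell Power, Cardio Advanced & Strength 60

Sorted by start: Cardio Basics, Cardio Advanced, Strength 60, Kettlebell Power, Boxing Power, Strength Basics.
Cardio Advanced starts after Cardio Basics ends; Cardio Basics is clear from here.
Strength 60 starts before Cardio Advanced ends → Cardio Advanced and Strength 60 overlap.
Kettlebell Power starts after Cardio Advanced ends; Cardio Advanced is clear from here.
Kettlebell Power starts after Strength 60 ends; Strength 60 is clear from here.
Boxing Power starts before Kettlebell Power ends → Kettlebell Power and Boxing Power overlap.
Strength Basics starts after Kettlebell Power ends.
Strength Basics starts after Boxing Power ends.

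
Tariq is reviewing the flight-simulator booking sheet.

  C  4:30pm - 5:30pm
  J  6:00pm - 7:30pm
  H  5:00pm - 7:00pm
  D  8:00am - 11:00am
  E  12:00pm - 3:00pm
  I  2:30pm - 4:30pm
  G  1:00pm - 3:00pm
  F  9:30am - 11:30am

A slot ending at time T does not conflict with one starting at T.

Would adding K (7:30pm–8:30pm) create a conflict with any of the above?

D: ends 11:00am at or before K starts 7:30pm → clear.
F: ends 11:30am at or before K starts 7:30pm → clear.
E: ends 3:00pm at or before K starts 7:30pm → clear.
G: ends 3:00pm at or before K starts 7:30pm → clear.
I: ends 4:30pm at or before K starts 7:30pm → clear.
C: ends 5:30pm at or before K starts 7:30pm → clear.
H: ends 7:00pm at or before K starts 7:30pm → clear.
J: ends 7:30pm at or before K starts 7:30pm → clear.

No — it doesn't clash with anything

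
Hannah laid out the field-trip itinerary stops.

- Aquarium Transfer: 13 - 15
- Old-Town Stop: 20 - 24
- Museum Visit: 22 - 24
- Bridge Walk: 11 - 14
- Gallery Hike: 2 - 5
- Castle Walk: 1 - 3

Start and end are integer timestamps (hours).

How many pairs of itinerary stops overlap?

3

Two intervals overlap when each starts before the other ends.
Sorted by start: Castle Walk, Gallery Hike, Bridge Walk, Aquarium Transfer, Old-Town Stop, Museum Visit.
Gallery Hike starts before Castle Walk ends → Castle Walk and Gallery Hike overlap.
Bridge Walk starts after Castle Walk ends, so nothing later overlaps Castle Walk either.
Bridge Walk starts after Gallery Hike ends, so nothing later overlaps Gallery Hike either.
Aquarium Transfer starts before Bridge Walk ends → Bridge Walk and Aquarium Transfer overlap.
Old-Town Stop starts after Bridge Walk ends, so nothing later overlaps Bridge Walk either.
Old-Town Stop starts after Aquarium Transfer ends, so nothing later overlaps Aquarium Transfer either.
Museum Visit starts before Old-Town Stop ends → Old-Town Stop and Museum Visit overlap.
Overlapping pairs: Aquarium Transfer & Bridge Walk, Castle Walk & Gallery Hike, Museum Visit & Old-Town Stop — 3 in total.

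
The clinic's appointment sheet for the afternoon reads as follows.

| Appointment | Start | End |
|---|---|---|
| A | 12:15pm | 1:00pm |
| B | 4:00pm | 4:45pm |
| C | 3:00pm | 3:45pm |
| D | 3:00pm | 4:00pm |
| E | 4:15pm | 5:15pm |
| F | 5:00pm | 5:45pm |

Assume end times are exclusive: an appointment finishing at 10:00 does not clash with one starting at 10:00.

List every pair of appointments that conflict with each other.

Sorted by start: A, C, D, B, E, F.
C starts after A ends — done with A.
D starts before C ends → C and D overlap.
B starts after C ends — done with C.
B starts exactly when D ends (back-to-back, no overlap) — done with D.
E starts before B ends → B and E overlap.
F starts after B ends.
F starts before E ends → E and F overlap.

B & E, C & D, E & F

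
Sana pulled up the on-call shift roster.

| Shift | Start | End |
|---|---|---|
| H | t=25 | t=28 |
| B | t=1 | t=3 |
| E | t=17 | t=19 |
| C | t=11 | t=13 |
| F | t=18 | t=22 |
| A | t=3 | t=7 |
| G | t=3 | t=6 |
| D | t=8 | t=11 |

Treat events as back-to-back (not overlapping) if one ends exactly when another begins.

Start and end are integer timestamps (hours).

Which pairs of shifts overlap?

A & G, E & F

Sorted by start: B, A, G, D, C, E, F, H.
A starts exactly when B ends (back-to-back, no overlap); B is clear from here.
G starts before A ends → A and G overlap.
D starts after A ends; A is clear from here.
D starts after G ends; G is clear from here.
C starts exactly when D ends (back-to-back, no overlap); D is clear from here.
E starts after C ends; C is clear from here.
F starts before E ends → E and F overlap.
H starts after E ends.
H starts after F ends.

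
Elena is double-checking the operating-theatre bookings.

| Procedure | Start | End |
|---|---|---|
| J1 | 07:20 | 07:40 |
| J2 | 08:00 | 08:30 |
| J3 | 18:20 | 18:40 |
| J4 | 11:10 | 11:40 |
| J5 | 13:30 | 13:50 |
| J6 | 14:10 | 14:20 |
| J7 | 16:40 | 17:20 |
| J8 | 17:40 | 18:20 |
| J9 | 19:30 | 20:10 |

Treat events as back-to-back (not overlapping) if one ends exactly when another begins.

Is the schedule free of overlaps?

Yes

Sorted by start: J1, J2, J4, J5, J6, J7, J8, J3, J9.
J2 starts after J1 ends — done with J1.
J4 starts after J2 ends — done with J2.
J5 starts after J4 ends — done with J4.
J6 starts after J5 ends — done with J5.
J7 starts after J6 ends — done with J6.
J8 starts after J7 ends — done with J7.
J3 starts exactly when J8 ends (back-to-back, no overlap) — done with J8.
J9 starts after J3 ends.
Every pair is clear; the schedule has no overlaps.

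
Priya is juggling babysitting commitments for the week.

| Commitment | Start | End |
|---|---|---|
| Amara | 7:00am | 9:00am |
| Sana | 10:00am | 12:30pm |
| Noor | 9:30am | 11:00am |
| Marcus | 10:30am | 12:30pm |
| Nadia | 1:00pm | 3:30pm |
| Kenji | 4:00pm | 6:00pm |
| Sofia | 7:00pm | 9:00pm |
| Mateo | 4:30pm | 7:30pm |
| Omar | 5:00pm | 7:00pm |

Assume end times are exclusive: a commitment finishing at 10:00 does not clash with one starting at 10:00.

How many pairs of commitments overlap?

7

Sorted by start: Amara, Noor, Sana, Marcus, Nadia, Kenji, Mateo, Omar, Sofia.
Noor starts after Amara ends; Amara is clear from here.
Sana starts before Noor ends → Noor and Sana overlap.
Marcus starts before Noor ends → Noor and Marcus overlap.
Nadia starts after Noor ends; Noor is clear from here.
Marcus starts before Sana ends → Sana and Marcus overlap.
Nadia starts after Sana ends; Sana is clear from here.
Nadia starts after Marcus ends; Marcus is clear from here.
Kenji starts after Nadia ends; Nadia is clear from here.
Mateo starts before Kenji ends → Kenji and Mateo overlap.
Omar starts before Kenji ends → Kenji and Omar overlap.
Sofia starts after Kenji ends.
Omar starts before Mateo ends → Mateo and Omar overlap.
Sofia starts before Mateo ends → Mateo and Sofia overlap.
Sofia starts exactly when Omar ends (back-to-back, no overlap).
Overlapping pairs: Kenji & Mateo, Kenji & Omar, Marcus & Noor, Marcus & Sana, Mateo & Omar, Mateo & Sofia, Noor & Sana — 7 in total.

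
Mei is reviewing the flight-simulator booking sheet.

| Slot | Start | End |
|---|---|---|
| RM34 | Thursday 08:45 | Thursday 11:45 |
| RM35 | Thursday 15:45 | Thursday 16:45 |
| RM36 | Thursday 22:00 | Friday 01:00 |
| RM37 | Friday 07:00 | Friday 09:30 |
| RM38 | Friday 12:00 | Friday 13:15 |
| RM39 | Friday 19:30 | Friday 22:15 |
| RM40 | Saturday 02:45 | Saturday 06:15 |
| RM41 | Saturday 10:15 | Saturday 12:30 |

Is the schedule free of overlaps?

Yes

Sorted by start: RM34, RM35, RM36, RM37, RM38, RM39, RM40, RM41.
RM35 starts after RM34 ends, so nothing later overlaps RM34 either.
RM36 starts after RM35 ends, so nothing later overlaps RM35 either.
RM37 starts after RM36 ends, so nothing later overlaps RM36 either.
RM38 starts after RM37 ends, so nothing later overlaps RM37 either.
RM39 starts after RM38 ends, so nothing later overlaps RM38 either.
RM40 starts after RM39 ends, so nothing later overlaps RM39 either.
RM41 starts after RM40 ends.
Every pair is clear; the schedule has no overlaps.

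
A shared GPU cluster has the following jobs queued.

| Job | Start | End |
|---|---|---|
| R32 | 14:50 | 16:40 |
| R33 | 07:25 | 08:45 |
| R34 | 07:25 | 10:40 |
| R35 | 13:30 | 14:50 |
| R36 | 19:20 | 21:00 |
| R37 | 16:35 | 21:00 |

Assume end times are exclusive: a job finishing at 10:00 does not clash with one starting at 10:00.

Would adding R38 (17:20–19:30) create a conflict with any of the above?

R33: ends 08:45 at or before R38 starts 17:20 → clear.
R34: ends 10:40 at or before R38 starts 17:20 → clear.
R35: ends 14:50 at or before R38 starts 17:20 → clear.
R32: ends 16:40 at or before R38 starts 17:20 → clear.
R37: starts 16:35 before R38 ends 19:30, and ends 21:00 after R38 starts 17:20 → overlap.
R36: starts 19:20 before R38 ends 19:30, and ends 21:00 after R38 starts 17:20 → overlap.
R38 overlaps R36, R37.

Yes — it overlaps R36, R37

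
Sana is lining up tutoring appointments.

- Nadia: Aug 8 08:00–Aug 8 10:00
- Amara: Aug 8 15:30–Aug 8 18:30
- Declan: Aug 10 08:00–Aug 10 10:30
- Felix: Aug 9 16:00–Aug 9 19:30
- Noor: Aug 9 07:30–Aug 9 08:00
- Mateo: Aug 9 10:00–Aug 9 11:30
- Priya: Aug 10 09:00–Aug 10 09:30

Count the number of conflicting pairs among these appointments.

1

Sorted by start: Nadia, Amara, Noor, Mateo, Felix, Declan, Priya.
Amara starts after Nadia ends; Nadia is clear from here.
Noor starts after Amara ends; Amara is clear from here.
Mateo starts after Noor ends; Noor is clear from here.
Felix starts after Mateo ends; Mateo is clear from here.
Declan starts after Felix ends; Felix is clear from here.
Priya starts before Declan ends → Declan and Priya overlap.
Overlapping pairs: Declan & Priya — 1 in total.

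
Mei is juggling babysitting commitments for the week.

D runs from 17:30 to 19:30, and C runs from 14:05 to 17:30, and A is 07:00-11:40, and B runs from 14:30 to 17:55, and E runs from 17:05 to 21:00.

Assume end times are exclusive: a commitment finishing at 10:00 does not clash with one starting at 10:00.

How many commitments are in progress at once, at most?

3

Sort all start/end points and keep a running count:
07:00 start A → 1
11:40 end A → 0
14:05 start C → 1
14:30 start B → 2
17:05 start E → 3
17:30 end C → 2
17:30 start D → 3
17:55 end B → 2
19:30 end D → 1
21:00 end E → 0
Peak is 3, at 17:05 (B, C, E).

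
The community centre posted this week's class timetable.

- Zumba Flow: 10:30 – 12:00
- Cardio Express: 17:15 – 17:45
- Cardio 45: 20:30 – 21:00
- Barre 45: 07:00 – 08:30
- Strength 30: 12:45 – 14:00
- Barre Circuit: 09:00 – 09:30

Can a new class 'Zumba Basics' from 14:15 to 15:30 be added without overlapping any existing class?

Barre 45: ends 08:30 at or before Zumba Basics starts 14:15 → clear.
Barre Circuit: ends 09:30 at or before Zumba Basics starts 14:15 → clear.
Zumba Flow: ends 12:00 at or before Zumba Basics starts 14:15 → clear.
Strength 30: ends 14:00 at or before Zumba Basics starts 14:15 → clear.
Cardio Express: starts 17:15 at or after Zumba Basics ends 15:30 → clear.
Cardio 45: starts 20:30 at or after Zumba Basics ends 15:30 → clear.

Yes — the slot is free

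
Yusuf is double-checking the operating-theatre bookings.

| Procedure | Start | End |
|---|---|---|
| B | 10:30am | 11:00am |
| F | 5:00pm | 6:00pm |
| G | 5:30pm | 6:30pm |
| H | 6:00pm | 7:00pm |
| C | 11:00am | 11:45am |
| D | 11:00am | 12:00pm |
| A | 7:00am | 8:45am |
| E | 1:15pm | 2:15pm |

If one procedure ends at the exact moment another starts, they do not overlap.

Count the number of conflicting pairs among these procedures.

3

Two intervals overlap when each starts before the other ends.
Sorted by start: A, B, C, D, E, F, G, H.
B starts after A ends, so A has no further overlaps.
C starts exactly when B ends (back-to-back, no overlap), so B has no further overlaps.
D starts before C ends → C and D overlap.
E starts after C ends, so C has no further overlaps.
E starts after D ends, so D has no further overlaps.
F starts after E ends, so E has no further overlaps.
G starts before F ends → F and G overlap.
H starts exactly when F ends (back-to-back, no overlap).
H starts before G ends → G and H overlap.
Overlapping pairs: C & D, F & G, G & H — 3 in total.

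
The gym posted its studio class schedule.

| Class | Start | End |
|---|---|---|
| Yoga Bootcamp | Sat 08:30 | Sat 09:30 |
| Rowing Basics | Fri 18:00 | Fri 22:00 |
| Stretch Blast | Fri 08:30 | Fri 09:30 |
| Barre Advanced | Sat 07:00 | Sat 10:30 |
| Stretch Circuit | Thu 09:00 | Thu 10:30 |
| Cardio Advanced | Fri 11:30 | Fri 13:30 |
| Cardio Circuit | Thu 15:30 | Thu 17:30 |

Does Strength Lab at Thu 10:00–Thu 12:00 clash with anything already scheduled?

Stretch Circuit: starts Thu 09:00 before Strength Lab ends Thu 12:00, and ends Thu 10:30 after Strength Lab starts Thu 10:00 → overlap.
Cardio Circuit: starts Thu 15:30 at or after Strength Lab ends Thu 12:00 → clear.
Stretch Blast: starts Fri 08:30 at or after Strength Lab ends Thu 12:00 → clear.
Cardio Advanced: starts Fri 11:30 at or after Strength Lab ends Thu 12:00 → clear.
Rowing Basics: starts Fri 18:00 at or after Strength Lab ends Thu 12:00 → clear.
Barre Advanced: starts Sat 07:00 at or after Strength Lab ends Thu 12:00 → clear.
Yoga Bootcamp: starts Sat 08:30 at or after Strength Lab ends Thu 12:00 → clear.
Strength Lab overlaps Stretch Circuit.

Yes — it overlaps Stretch Circuit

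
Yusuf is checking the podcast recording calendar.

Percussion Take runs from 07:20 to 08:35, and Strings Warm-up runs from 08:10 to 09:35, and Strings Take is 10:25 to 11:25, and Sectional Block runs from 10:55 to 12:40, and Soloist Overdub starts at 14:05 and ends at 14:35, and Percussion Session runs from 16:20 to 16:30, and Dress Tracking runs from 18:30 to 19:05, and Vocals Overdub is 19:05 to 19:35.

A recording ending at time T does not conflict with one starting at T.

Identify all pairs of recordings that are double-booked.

Percussion Take & Strings Warm-up, Sectional Block & Strings Take

Two intervals overlap when each starts before the other ends.
Sorted by start: Percussion Take, Strings Warm-up, Strings Take, Sectional Block, Soloist Overdub, Percussion Session, Dress Tracking, Vocals Overdub.
Strings Warm-up starts before Percussion Take ends → Percussion Take and Strings Warm-up overlap.
Strings Take starts after Percussion Take ends, so Percussion Take has no further overlaps.
Strings Take starts after Strings Warm-up ends, so Strings Warm-up has no further overlaps.
Sectional Block starts before Strings Take ends → Strings Take and Sectional Block overlap.
Soloist Overdub starts after Strings Take ends, so Strings Take has no further overlaps.
Soloist Overdub starts after Sectional Block ends, so Sectional Block has no further overlaps.
Percussion Session starts after Soloist Overdub ends, so Soloist Overdub has no further overlaps.
Dress Tracking starts after Percussion Session ends, so Percussion Session has no further overlaps.
Vocals Overdub starts exactly when Dress Tracking ends (back-to-back, no overlap).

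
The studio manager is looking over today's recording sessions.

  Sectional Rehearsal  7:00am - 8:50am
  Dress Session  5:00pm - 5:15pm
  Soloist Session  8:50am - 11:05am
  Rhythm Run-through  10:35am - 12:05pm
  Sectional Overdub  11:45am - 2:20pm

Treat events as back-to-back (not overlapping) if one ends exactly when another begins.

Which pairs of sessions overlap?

Two intervals overlap when each starts before the other ends.
Sorted by start: Sectional Rehearsal, Soloist Session, Rhythm Run-through, Sectional Overdub, Dress Session.
Soloist Session starts exactly when Sectional Rehearsal ends (back-to-back, no overlap) — done with Sectional Rehearsal.
Rhythm Run-through starts before Soloist Session ends → Soloist Session and Rhythm Run-through overlap.
Sectional Overdub starts after Soloist Session ends — done with Soloist Session.
Sectional Overdub starts before Rhythm Run-through ends → Rhythm Run-through and Sectional Overdub overlap.
Dress Session starts after Rhythm Run-through ends.
Dress Session starts after Sectional Overdub ends.

Rhythm Run-through & Sectional Overdub, Rhythm Run-through & Soloist Session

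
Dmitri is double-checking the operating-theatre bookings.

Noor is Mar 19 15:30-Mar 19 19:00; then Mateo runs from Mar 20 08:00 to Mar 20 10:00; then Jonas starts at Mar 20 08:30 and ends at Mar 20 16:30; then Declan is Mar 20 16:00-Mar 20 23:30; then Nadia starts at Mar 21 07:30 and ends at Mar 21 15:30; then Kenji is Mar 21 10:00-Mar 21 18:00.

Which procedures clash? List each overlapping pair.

Check each pair: they overlap iff neither finishes before the other starts.
Sorted by start: Noor, Mateo, Jonas, Declan, Nadia, Kenji.
Mateo starts after Noor ends, so nothing later overlaps Noor either.
Jonas starts before Mateo ends → Mateo and Jonas overlap.
Declan starts after Mateo ends, so nothing later overlaps Mateo either.
Declan starts before Jonas ends → Jonas and Declan overlap.
Nadia starts after Jonas ends, so nothing later overlaps Jonas either.
Nadia starts after Declan ends, so nothing later overlaps Declan either.
Kenji starts before Nadia ends → Nadia and Kenji overlap.

Declan & Jonas, Jonas & Mateo, Kenji & Nadia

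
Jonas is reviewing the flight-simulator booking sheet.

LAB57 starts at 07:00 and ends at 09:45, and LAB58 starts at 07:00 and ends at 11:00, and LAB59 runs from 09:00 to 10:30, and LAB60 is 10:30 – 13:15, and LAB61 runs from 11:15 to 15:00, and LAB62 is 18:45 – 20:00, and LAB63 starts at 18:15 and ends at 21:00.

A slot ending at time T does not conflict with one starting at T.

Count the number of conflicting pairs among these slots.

Two intervals overlap when each starts before the other ends.
Sorted by start: LAB57, LAB58, LAB59, LAB60, LAB61, LAB63, LAB62.
LAB58 starts before LAB57 ends → LAB57 and LAB58 overlap.
LAB59 starts before LAB57 ends → LAB57 and LAB59 overlap.
LAB60 starts after LAB57 ends, so nothing later overlaps LAB57 either.
LAB59 starts before LAB58 ends → LAB58 and LAB59 overlap.
LAB60 starts before LAB58 ends → LAB58 and LAB60 overlap.
LAB61 starts after LAB58 ends, so nothing later overlaps LAB58 either.
LAB60 starts exactly when LAB59 ends (back-to-back, no overlap), so nothing later overlaps LAB59 either.
LAB61 starts before LAB60 ends → LAB60 and LAB61 overlap.
LAB63 starts after LAB60 ends, so nothing later overlaps LAB60 either.
LAB63 starts after LAB61 ends, so nothing later overlaps LAB61 either.
LAB62 starts before LAB63 ends → LAB63 and LAB62 overlap.
Overlapping pairs: LAB57 & LAB58, LAB57 & LAB59, LAB58 & LAB59, LAB58 & LAB60, LAB60 & LAB61, LAB62 & LAB63 — 6 in total.

6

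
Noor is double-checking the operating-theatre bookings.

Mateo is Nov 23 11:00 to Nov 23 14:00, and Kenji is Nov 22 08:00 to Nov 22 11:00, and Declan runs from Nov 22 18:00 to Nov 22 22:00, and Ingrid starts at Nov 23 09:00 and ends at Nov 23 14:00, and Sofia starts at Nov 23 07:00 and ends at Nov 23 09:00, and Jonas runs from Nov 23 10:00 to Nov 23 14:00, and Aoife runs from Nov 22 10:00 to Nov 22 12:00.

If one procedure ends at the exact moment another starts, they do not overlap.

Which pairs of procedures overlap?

Sorted by start: Kenji, Aoife, Declan, Sofia, Ingrid, Jonas, Mateo.
Aoife starts before Kenji ends → Kenji and Aoife overlap.
Declan starts after Kenji ends; Kenji is clear from here.
Declan starts after Aoife ends; Aoife is clear from here.
Sofia starts after Declan ends; Declan is clear from here.
Ingrid starts exactly when Sofia ends (back-to-back, no overlap); Sofia is clear from here.
Jonas starts before Ingrid ends → Ingrid and Jonas overlap.
Mateo starts before Ingrid ends → Ingrid and Mateo overlap.
Mateo starts before Jonas ends → Jonas and Mateo overlap.

Aoife & Kenji, Ingrid & Jonas, Ingrid & Mateo, Jonas & Mateo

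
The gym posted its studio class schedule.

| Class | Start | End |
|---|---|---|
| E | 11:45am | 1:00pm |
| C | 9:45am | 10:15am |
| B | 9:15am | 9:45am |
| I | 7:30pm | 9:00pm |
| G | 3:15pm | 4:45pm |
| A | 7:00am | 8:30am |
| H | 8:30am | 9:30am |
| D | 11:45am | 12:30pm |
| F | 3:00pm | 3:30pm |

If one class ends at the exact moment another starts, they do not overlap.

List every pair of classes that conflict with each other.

Two intervals overlap when each starts before the other ends.
Sorted by start: A, H, B, C, D, E, F, G, I.
H starts exactly when A ends (back-to-back, no overlap), so A has no further overlaps.
B starts before H ends → H and B overlap.
C starts after H ends, so H has no further overlaps.
C starts exactly when B ends (back-to-back, no overlap), so B has no further overlaps.
D starts after C ends, so C has no further overlaps.
E starts before D ends → D and E overlap.
F starts after D ends, so D has no further overlaps.
F starts after E ends, so E has no further overlaps.
G starts before F ends → F and G overlap.
I starts after F ends.
I starts after G ends.

B & H, D & E, F & G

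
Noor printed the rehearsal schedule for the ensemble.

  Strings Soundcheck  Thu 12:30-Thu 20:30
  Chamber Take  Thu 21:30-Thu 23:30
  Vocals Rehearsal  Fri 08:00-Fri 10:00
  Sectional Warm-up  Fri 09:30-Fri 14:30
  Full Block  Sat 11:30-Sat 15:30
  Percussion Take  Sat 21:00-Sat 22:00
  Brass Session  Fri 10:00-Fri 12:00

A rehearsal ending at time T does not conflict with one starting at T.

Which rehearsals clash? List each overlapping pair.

Two intervals overlap when each starts before the other ends.
Sorted by start: Strings Soundcheck, Chamber Take, Vocals Rehearsal, Sectional Warm-up, Brass Session, Full Block, Percussion Take.
Chamber Take starts after Strings Soundcheck ends; Strings Soundcheck is clear from here.
Vocals Rehearsal starts after Chamber Take ends; Chamber Take is clear from here.
Sectional Warm-up starts before Vocals Rehearsal ends → Vocals Rehearsal and Sectional Warm-up overlap.
Brass Session starts exactly when Vocals Rehearsal ends (back-to-back, no overlap); Vocals Rehearsal is clear from here.
Brass Session starts before Sectional Warm-up ends → Sectional Warm-up and Brass Session overlap.
Full Block starts after Sectional Warm-up ends; Sectional Warm-up is clear from here.
Full Block starts after Brass Session ends; Brass Session is clear from here.
Percussion Take starts after Full Block ends.

Brass Session & Sectional Warm-up, Sectional Warm-up & Vocals Rehearsal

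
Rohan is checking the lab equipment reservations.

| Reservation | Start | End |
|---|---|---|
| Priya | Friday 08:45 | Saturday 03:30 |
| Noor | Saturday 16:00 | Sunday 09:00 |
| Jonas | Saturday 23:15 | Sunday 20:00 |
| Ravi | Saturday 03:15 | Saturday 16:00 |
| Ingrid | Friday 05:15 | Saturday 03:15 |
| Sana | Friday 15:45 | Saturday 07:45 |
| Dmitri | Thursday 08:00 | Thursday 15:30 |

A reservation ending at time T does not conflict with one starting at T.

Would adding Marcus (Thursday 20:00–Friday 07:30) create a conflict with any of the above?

Yes — it overlaps Ingrid

Dmitri: ends Thursday 15:30 at or before Marcus starts Thursday 20:00 → clear.
Ingrid: starts Friday 05:15 before Marcus ends Friday 07:30, and ends Saturday 03:15 after Marcus starts Thursday 20:00 → overlap.
Priya: starts Friday 08:45 at or after Marcus ends Friday 07:30 → clear.
Sana: starts Friday 15:45 at or after Marcus ends Friday 07:30 → clear.
Ravi: starts Saturday 03:15 at or after Marcus ends Friday 07:30 → clear.
Noor: starts Saturday 16:00 at or after Marcus ends Friday 07:30 → clear.
Jonas: starts Saturday 23:15 at or after Marcus ends Friday 07:30 → clear.
Marcus overlaps Ingrid.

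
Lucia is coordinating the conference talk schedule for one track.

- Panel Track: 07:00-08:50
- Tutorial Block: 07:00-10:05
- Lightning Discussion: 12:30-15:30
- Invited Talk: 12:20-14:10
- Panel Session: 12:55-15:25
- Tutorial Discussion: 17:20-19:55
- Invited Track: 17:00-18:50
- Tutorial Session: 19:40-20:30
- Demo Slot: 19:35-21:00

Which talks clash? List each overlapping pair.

Sorted by start: Panel Track, Tutorial Block, Invited Talk, Lightning Discussion, Panel Session, Invited Track, Tutorial Discussion, Demo Slot, Tutorial Session.
Tutorial Block starts before Panel Track ends → Panel Track and Tutorial Block overlap.
Invited Talk starts after Panel Track ends, so nothing later overlaps Panel Track either.
Invited Talk starts after Tutorial Block ends, so nothing later overlaps Tutorial Block either.
Lightning Discussion starts before Invited Talk ends → Invited Talk and Lightning Discussion overlap.
Panel Session starts before Invited Talk ends → Invited Talk and Panel Session overlap.
Invited Track starts after Invited Talk ends, so nothing later overlaps Invited Talk either.
Panel Session starts before Lightning Discussion ends → Lightning Discussion and Panel Session overlap.
Invited Track starts after Lightning Discussion ends, so nothing later overlaps Lightning Discussion either.
Invited Track starts after Panel Session ends, so nothing later overlaps Panel Session either.
Tutorial Discussion starts before Invited Track ends → Invited Track and Tutorial Discussion overlap.
Demo Slot starts after Invited Track ends, so nothing later overlaps Invited Track either.
Demo Slot starts before Tutorial Discussion ends → Tutorial Discussion and Demo Slot overlap.
Tutorial Session starts before Tutorial Discussion ends → Tutorial Discussion and Tutorial Session overlap.
Tutorial Session starts before Demo Slot ends → Demo Slot and Tutorial Session overlap.

Demo Slot & Tutorial Discussion, Demo Slot & Tutorial Session, Invited Talk & Lightning Discussion, Invited Talk & Panel Session, Invited Track & Tutorial Discussion, Lightning Discussion & Panel Session, Panel Track & Tutorial Block, Tutorial Discussion & Tutorial Session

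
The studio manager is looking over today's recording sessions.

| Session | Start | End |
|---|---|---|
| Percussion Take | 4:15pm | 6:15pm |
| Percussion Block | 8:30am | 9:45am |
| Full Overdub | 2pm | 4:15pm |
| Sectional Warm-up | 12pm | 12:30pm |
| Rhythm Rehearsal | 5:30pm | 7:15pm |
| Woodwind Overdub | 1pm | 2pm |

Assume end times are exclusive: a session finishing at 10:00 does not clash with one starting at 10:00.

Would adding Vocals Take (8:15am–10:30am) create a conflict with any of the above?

Yes — it overlaps Percussion Block

Percussion Block: starts 8:30am before Vocals Take ends 10:30am, and ends 9:45am after Vocals Take starts 8:15am → overlap.
Sectional Warm-up: starts 12pm at or after Vocals Take ends 10:30am → clear.
Woodwind Overdub: starts 1pm at or after Vocals Take ends 10:30am → clear.
Full Overdub: starts 2pm at or after Vocals Take ends 10:30am → clear.
Percussion Take: starts 4:15pm at or after Vocals Take ends 10:30am → clear.
Rhythm Rehearsal: starts 5:30pm at or after Vocals Take ends 10:30am → clear.
Vocals Take overlaps Percussion Block.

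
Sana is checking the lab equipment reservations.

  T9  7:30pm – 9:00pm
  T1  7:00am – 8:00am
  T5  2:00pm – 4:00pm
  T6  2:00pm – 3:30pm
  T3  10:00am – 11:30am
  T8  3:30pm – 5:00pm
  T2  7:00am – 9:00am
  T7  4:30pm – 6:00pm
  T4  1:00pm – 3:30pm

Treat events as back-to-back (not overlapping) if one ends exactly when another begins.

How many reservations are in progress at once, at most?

Sweep the timeline, counting +1 at each start and −1 at each end (ends before starts at a tie):
7:00am start T1 → 1
7:00am start T2 → 2
8:00am end T1 → 1
9:00am end T2 → 0
10:00am start T3 → 1
11:30am end T3 → 0
1:00pm start T4 → 1
2:00pm start T5 → 2
2:00pm start T6 → 3
3:30pm end T4 → 2
3:30pm end T6 → 1
3:30pm start T8 → 2
4:00pm end T5 → 1
4:30pm start T7 → 2
5:00pm end T8 → 1
6:00pm end T7 → 0
7:30pm start T9 → 1
9:00pm end T9 → 0
Peak is 3, at 2:00pm (T4, T5, T6).

3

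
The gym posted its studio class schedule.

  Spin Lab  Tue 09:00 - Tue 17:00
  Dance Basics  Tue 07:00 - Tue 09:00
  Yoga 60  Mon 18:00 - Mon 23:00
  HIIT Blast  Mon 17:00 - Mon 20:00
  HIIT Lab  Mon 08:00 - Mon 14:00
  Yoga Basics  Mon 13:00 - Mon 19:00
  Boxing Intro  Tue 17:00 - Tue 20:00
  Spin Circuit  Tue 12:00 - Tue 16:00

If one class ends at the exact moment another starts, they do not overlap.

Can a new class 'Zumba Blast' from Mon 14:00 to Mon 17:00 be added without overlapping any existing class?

HIIT Lab: ends Mon 14:00 at or before Zumba Blast starts Mon 14:00 → clear.
Yoga Basics: starts Mon 13:00 before Zumba Blast ends Mon 17:00, and ends Mon 19:00 after Zumba Blast starts Mon 14:00 → overlap.
HIIT Blast: starts Mon 17:00 at or after Zumba Blast ends Mon 17:00 → clear.
Yoga 60: starts Mon 18:00 at or after Zumba Blast ends Mon 17:00 → clear.
Dance Basics: starts Tue 07:00 at or after Zumba Blast ends Mon 17:00 → clear.
Spin Lab: starts Tue 09:00 at or after Zumba Blast ends Mon 17:00 → clear.
Spin Circuit: starts Tue 12:00 at or after Zumba Blast ends Mon 17:00 → clear.
Boxing Intro: starts Tue 17:00 at or after Zumba Blast ends Mon 17:00 → clear.
Zumba Blast overlaps Yoga Basics.

No — it overlaps Yoga Basics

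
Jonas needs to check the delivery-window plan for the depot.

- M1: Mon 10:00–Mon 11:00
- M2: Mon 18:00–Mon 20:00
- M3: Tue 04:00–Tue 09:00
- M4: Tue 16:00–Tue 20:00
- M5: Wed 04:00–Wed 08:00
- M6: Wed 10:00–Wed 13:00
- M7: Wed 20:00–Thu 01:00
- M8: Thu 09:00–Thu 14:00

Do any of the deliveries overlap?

Sorted by start: M1, M2, M3, M4, M5, M6, M7, M8.
M2 starts after M1 ends, so M1 has no further overlaps.
M3 starts after M2 ends, so M2 has no further overlaps.
M4 starts after M3 ends, so M3 has no further overlaps.
M5 starts after M4 ends, so M4 has no further overlaps.
M6 starts after M5 ends, so M5 has no further overlaps.
M7 starts after M6 ends, so M6 has no further overlaps.
M8 starts after M7 ends.
Every pair is clear; the schedule has no overlaps.

No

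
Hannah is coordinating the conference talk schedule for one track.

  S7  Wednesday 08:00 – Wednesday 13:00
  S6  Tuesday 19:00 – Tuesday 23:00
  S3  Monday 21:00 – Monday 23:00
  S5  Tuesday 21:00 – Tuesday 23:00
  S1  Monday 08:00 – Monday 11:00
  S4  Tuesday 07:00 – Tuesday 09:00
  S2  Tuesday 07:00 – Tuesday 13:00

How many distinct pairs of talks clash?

2

Sorted by start: S1, S3, S2, S4, S6, S5, S7.
S3 starts after S1 ends, so S1 has no further overlaps.
S2 starts after S3 ends, so S3 has no further overlaps.
S4 starts before S2 ends → S2 and S4 overlap.
S6 starts after S2 ends, so S2 has no further overlaps.
S6 starts after S4 ends, so S4 has no further overlaps.
S5 starts before S6 ends → S6 and S5 overlap.
S7 starts after S6 ends.
S7 starts after S5 ends.
Overlapping pairs: S2 & S4, S5 & S6 — 2 in total.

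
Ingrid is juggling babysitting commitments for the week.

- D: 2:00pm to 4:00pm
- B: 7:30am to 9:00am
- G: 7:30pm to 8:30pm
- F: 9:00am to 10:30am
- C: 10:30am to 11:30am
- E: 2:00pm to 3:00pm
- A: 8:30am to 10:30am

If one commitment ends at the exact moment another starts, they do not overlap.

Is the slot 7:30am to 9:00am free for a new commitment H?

No — it overlaps A, B

B: starts 7:30am before H ends 9:00am, and ends 9:00am after H starts 7:30am → overlap.
A: starts 8:30am before H ends 9:00am, and ends 10:30am after H starts 7:30am → overlap.
F: starts 9:00am at or after H ends 9:00am → clear.
C: starts 10:30am at or after H ends 9:00am → clear.
D: starts 2:00pm at or after H ends 9:00am → clear.
E: starts 2:00pm at or after H ends 9:00am → clear.
G: starts 7:30pm at or after H ends 9:00am → clear.
H overlaps A, B.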